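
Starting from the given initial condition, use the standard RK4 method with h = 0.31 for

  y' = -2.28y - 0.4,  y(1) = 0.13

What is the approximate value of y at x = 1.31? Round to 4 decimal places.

-0.0244

RK4: k1 = f(x_n, y_n); k2 = f(x_n + h/2, y_n + (h/2)·k1); k3 = f(x_n + h/2, y_n + (h/2)·k2); k4 = f(x_n + h, y_n + h·k3); y_{n+1} = y_n + (h/6)·(k1 + 2k2 + 2k3 + k4).
x=1.000000, y=0.130000:
  k1 = f(1.000000, 0.130000) = -0.696400
  k2 = f(1.155000, 0.022058) = -0.450292
  k3 = f(1.155000, 0.060205) = -0.537267
  k4 = f(1.310000, -0.036553) = -0.316660
  y ← 0.130000 + (0.31/6)·(k1 + 2k2 + 2k3 + k4) = -0.024389
y(1.31) ≈ -0.0244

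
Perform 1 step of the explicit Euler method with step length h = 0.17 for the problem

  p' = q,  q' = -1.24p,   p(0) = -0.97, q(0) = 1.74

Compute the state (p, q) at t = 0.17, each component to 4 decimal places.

-0.6742, 1.9445

Euler on (p,q): p_{n+1} = p_n + h·p', q_{n+1} = q_n + h·q'.
0.000000: (-0.970000, 1.740000); f=(1.740000, 1.202800) → (-0.674200, 1.944476)
(p(0.17), q(0.17)) ≈ (-0.6742, 1.9445)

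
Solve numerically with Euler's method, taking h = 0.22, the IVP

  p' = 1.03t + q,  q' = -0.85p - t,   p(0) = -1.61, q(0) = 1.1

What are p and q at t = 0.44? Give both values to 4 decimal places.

-1.0099, 1.6085

Euler on (p,q): p_{n+1} = p_n + h·p', q_{n+1} = q_n + h·q'.
0.000000: (-1.610000, 1.100000); f=(1.100000, 1.368500) → (-1.368000, 1.401070)
0.220000: (-1.368000, 1.401070); f=(1.627670, 0.942800) → (-1.009913, 1.608486)
(p(0.44), q(0.44)) ≈ (-1.0099, 1.6085)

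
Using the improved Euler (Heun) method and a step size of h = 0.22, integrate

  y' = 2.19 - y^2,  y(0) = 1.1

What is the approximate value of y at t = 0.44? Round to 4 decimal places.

Heun: k1 = f(t_n, y_n); k2 = f(t_n + h, y_n + h·k1); y_{n+1} = y_n + (h/2)·(k1 + k2).
t=0.000000, y=1.100000:
  k1 = f(0.000000, 1.100000) = 0.980000
  k2 = f(0.220000, 1.315600) = 0.459197
  y ← 1.100000 + (0.22/2)·(0.980000 + 0.459197) = 1.258312
t=0.220000, y=1.258312:
  k1 = f(0.220000, 1.258312) = 0.606652
  k2 = f(0.440000, 1.391775) = 0.252962
  y ← 1.258312 + (0.22/2)·(0.606652 + 0.252962) = 1.352869
y(0.44) ≈ 1.3529

1.3529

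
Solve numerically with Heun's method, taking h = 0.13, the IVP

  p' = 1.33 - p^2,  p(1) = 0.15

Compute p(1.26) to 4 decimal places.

0.4666

Heun: k1 = f(t_n, p_n); k2 = f(t_n + h, p_n + h·k1); p_{n+1} = p_n + (h/2)·(k1 + k2).
t=1.000000, p=0.150000:
  k1 = f(1.000000, 0.150000) = 1.307500
  k2 = f(1.130000, 0.319975) = 1.227616
  p ← 0.150000 + (0.13/2)·(1.307500 + 1.227616) = 0.314783
t=1.130000, p=0.314783:
  k1 = f(1.130000, 0.314783) = 1.230912
  k2 = f(1.260000, 0.474801) = 1.104564
  p ← 0.314783 + (0.13/2)·(1.230912 + 1.104564) = 0.466588
p(1.26) ≈ 0.4666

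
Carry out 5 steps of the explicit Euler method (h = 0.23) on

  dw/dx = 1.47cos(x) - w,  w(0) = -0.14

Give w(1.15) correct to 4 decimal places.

Euler: w_{n+1} = w_n + h·f(x_n, w_n).
x=0.000000, w=-0.140000: f=1.610000 → w ← -0.140000 + 0.23·1.610000 = 0.230300
x=0.230000, w=0.230300: f=1.200990 → w ← 0.230300 + 0.23·1.200990 = 0.506528
x=0.460000, w=0.506528: f=0.810670 → w ← 0.506528 + 0.23·0.810670 = 0.692982
x=0.690000, w=0.692982: f=0.440750 → w ← 0.692982 + 0.23·0.440750 = 0.794354
x=0.920000, w=0.794354: f=0.096202 → w ← 0.794354 + 0.23·0.096202 = 0.816480
w(1.15) ≈ 0.8165

0.8165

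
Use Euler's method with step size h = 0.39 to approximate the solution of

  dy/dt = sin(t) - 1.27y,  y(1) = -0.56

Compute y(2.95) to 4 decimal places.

0.5262

Euler: y_{n+1} = y_n + h·f(t_n, y_n).
t=1.000000, y=-0.560000: f=1.552671 → y ← -0.560000 + 0.39·1.552671 = 0.045542
t=1.390000, y=0.045542: f=0.925863 → y ← 0.045542 + 0.39·0.925863 = 0.406628
t=1.780000, y=0.406628: f=0.461779 → y ← 0.406628 + 0.39·0.461779 = 0.586722
t=2.170000, y=0.586722: f=0.080648 → y ← 0.586722 + 0.39·0.080648 = 0.618175
t=2.560000, y=0.618175: f=-0.235726 → y ← 0.618175 + 0.39·(-0.235726) = 0.526241
y(2.95) ≈ 0.5262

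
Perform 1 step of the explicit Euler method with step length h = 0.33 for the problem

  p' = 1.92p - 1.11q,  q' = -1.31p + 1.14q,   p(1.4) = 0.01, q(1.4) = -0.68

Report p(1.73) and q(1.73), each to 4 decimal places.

0.2654, -0.9401

Euler on (p,q): p_{n+1} = p_n + h·p', q_{n+1} = q_n + h·q'.
1.400000: (0.010000, -0.680000); f=(0.774000, -0.788300) → (0.265420, -0.940139)
(p(1.73), q(1.73)) ≈ (0.2654, -0.9401)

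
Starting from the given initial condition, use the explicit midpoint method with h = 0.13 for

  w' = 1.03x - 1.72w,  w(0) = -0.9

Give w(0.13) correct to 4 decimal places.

-0.7126

Midpoint: k1 = f(x_n, w_n); k2 = f(x_n + h/2, w_n + (h/2)·k1); w_{n+1} = w_n + h·k2.
x=0.000000, w=-0.900000:
  k1 = f(0.000000, -0.900000) = 1.548000
  k2 = f(0.065000, -0.799380) = 1.441884
  w ← -0.900000 + 0.13·1.441884 = -0.712555
w(0.13) ≈ -0.7126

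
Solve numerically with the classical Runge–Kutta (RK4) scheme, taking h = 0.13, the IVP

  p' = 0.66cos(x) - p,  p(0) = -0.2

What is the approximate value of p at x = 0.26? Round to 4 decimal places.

-0.0049

RK4: k1 = f(x_n, p_n); k2 = f(x_n + h/2, p_n + (h/2)·k1); k3 = f(x_n + h/2, p_n + (h/2)·k2); k4 = f(x_n + h, p_n + h·k3); p_{n+1} = p_n + (h/6)·(k1 + 2k2 + 2k3 + k4).
x=0.000000, p=-0.200000:
  k1 = f(0.000000, -0.200000) = 0.860000
  k2 = f(0.065000, -0.144100) = 0.802706
  k3 = f(0.065000, -0.147824) = 0.806430
  k4 = f(0.130000, -0.095164) = 0.749595
  p ← -0.200000 + (0.13/6)·(k1 + 2k2 + 2k3 + k4) = -0.095396
x=0.130000, p=-0.095396:
  k1 = f(0.130000, -0.095396) = 0.749827
  k2 = f(0.195000, -0.046657) = 0.694149
  k3 = f(0.195000, -0.050277) = 0.697768
  k4 = f(0.260000, -0.004686) = 0.642504
  p ← -0.095396 + (0.13/6)·(k1 + 2k2 + 2k3 + k4) = -0.004913
p(0.26) ≈ -0.0049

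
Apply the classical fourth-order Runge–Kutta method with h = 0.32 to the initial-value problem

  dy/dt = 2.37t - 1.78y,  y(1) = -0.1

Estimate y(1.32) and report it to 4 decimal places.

0.6225

RK4: k1 = f(t_n, y_n); k2 = f(t_n + h/2, y_n + (h/2)·k1); k3 = f(t_n + h/2, y_n + (h/2)·k2); k4 = f(t_n + h, y_n + h·k3); y_{n+1} = y_n + (h/6)·(k1 + 2k2 + 2k3 + k4).
t=1.000000, y=-0.100000:
  k1 = f(1.000000, -0.100000) = 2.548000
  k2 = f(1.160000, 0.307680) = 2.201530
  k3 = f(1.160000, 0.252245) = 2.300204
  k4 = f(1.320000, 0.636065) = 1.996204
  y ← -0.100000 + (0.32/6)·(k1 + 2k2 + 2k3 + k4) = 0.622542
y(1.32) ≈ 0.6225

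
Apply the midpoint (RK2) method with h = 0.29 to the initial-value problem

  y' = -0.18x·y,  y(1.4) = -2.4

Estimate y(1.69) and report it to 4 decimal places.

Midpoint: k1 = f(x_n, y_n); k2 = f(x_n + h/2, y_n + (h/2)·k1); y_{n+1} = y_n + h·k2.
x=1.400000, y=-2.400000:
  k1 = f(1.400000, -2.400000) = 0.604800
  k2 = f(1.545000, -2.312304) = 0.643052
  y ← -2.400000 + 0.29·0.643052 = -2.213515
y(1.69) ≈ -2.2135

-2.2135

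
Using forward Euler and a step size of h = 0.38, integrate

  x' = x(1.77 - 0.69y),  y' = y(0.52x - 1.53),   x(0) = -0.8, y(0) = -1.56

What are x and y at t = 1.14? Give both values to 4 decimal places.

Euler on (x,y): x_{n+1} = x_n + h·x', y_{n+1} = y_n + h·y'.
0.000000: (-0.800000, -1.560000); f=(-2.277120, 3.035760) → (-1.665306, -0.406411)
0.380000: (-1.665306, -0.406411); f=(-3.414582, 0.973745) → (-2.962847, -0.036388)
0.760000: (-2.962847, -0.036388); f=(-5.318630, 0.111737) → (-4.983926, 0.006072)
(x(1.14), y(1.14)) ≈ (-4.9839, 0.0061)

-4.9839, 0.0061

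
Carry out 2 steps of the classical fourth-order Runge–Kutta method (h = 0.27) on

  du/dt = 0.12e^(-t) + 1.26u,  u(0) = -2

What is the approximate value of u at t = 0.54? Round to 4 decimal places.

RK4: k1 = f(t_n, u_n); k2 = f(t_n + h/2, u_n + (h/2)·k1); k3 = f(t_n + h/2, u_n + (h/2)·k2); k4 = f(t_n + h, u_n + h·k3); u_{n+1} = u_n + (h/6)·(k1 + 2k2 + 2k3 + k4).
t=0.000000, u=-2.000000:
  k1 = f(0.000000, -2.000000) = -2.400000
  k2 = f(0.135000, -2.324000) = -2.823394
  k3 = f(0.135000, -2.381158) = -2.895413
  k4 = f(0.270000, -2.781762) = -3.413414
  u ← -2.000000 + (0.27/6)·(k1 + 2k2 + 2k3 + k4) = -2.776296
t=0.270000, u=-2.776296:
  k1 = f(0.270000, -2.776296) = -3.406528
  k2 = f(0.405000, -3.236178) = -3.997547
  k3 = f(0.405000, -3.315965) = -4.098079
  k4 = f(0.540000, -3.882778) = -4.822370
  u ← -2.776296 + (0.27/6)·(k1 + 2k2 + 2k3 + k4) = -3.875203
u(0.54) ≈ -3.8752

-3.8752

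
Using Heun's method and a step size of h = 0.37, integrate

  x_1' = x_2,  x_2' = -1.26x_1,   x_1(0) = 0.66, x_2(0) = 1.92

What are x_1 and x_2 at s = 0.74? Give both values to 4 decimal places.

Heun on (x_1,x_2): k1 = f(s_n, state_n); k2 = f(s_n + h, state_n + h·k1); state_{n+1} = state_n + (h/2)·(k1 + k2).
0.000000: (0.660000, 1.920000)
  k1 = (1.920000, -0.831600)
  predictor → (1.370400, 1.612308)
  k2 = (1.612308, -1.726704)
  → (1.313477, 1.446714)
0.370000: (1.313477, 1.446714)
  k1 = (1.446714, -1.654981)
  predictor → (1.848761, 0.834371)
  k2 = (0.834371, -2.329439)
  → (1.735478, 0.709596)
(x_1(0.74), x_2(0.74)) ≈ (1.7355, 0.7096)

1.7355, 0.7096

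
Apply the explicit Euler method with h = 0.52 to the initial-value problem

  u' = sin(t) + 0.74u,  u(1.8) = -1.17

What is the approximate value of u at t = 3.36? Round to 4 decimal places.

-1.4542

Euler: u_{n+1} = u_n + h·f(t_n, u_n).
t=1.800000, u=-1.170000: f=0.108048 → u ← -1.170000 + 0.52·0.108048 = -1.113815
t=2.320000, u=-1.113815: f=-0.091992 → u ← -1.113815 + 0.52·(-0.091992) = -1.161651
t=2.840000, u=-1.161651: f=-0.562580 → u ← -1.161651 + 0.52·(-0.562580) = -1.454193
u(3.36) ≈ -1.4542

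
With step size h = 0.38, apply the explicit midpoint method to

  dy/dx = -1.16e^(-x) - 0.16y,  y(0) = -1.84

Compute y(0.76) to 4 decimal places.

-2.2000

Midpoint: k1 = f(x_n, y_n); k2 = f(x_n + h/2, y_n + (h/2)·k1); y_{n+1} = y_n + h·k2.
x=0.000000, y=-1.840000:
  k1 = f(0.000000, -1.840000) = -0.865600
  k2 = f(0.190000, -2.004464) = -0.638558
  y ← -1.840000 + 0.38·(-0.638558) = -2.082652
x=0.380000, y=-2.082652:
  k1 = f(0.380000, -2.082652) = -0.460055
  k2 = f(0.570000, -2.170063) = -0.308799
  y ← -2.082652 + 0.38·(-0.308799) = -2.199996
y(0.76) ≈ -2.2000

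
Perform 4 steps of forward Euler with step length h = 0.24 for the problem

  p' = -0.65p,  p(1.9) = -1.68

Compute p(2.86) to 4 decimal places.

-0.8525

Euler: p_{n+1} = p_n + h·f(t_n, p_n).
t=1.900000, p=-1.680000: f=1.092000 → p ← -1.680000 + 0.24·1.092000 = -1.417920
t=2.140000, p=-1.417920: f=0.921648 → p ← -1.417920 + 0.24·0.921648 = -1.196724
t=2.380000, p=-1.196724: f=0.777871 → p ← -1.196724 + 0.24·0.777871 = -1.010035
t=2.620000, p=-1.010035: f=0.656523 → p ← -1.010035 + 0.24·0.656523 = -0.852470
p(2.86) ≈ -0.8525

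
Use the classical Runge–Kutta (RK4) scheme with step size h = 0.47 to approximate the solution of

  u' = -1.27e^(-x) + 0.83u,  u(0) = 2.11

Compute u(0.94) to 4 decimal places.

3.3601

RK4: k1 = f(x_n, u_n); k2 = f(x_n + h/2, u_n + (h/2)·k1); k3 = f(x_n + h/2, u_n + (h/2)·k2); k4 = f(x_n + h, u_n + h·k3); u_{n+1} = u_n + (h/6)·(k1 + 2k2 + 2k3 + k4).
x=0.000000, u=2.110000:
  k1 = f(0.000000, 2.110000) = 0.481300
  k2 = f(0.235000, 2.223105) = 0.841153
  k3 = f(0.235000, 2.307671) = 0.911342
  k4 = f(0.470000, 2.538331) = 1.313062
  u ← 2.110000 + (0.47/6)·(k1 + 2k2 + 2k3 + k4) = 2.525116
x=0.470000, u=2.525116:
  k1 = f(0.470000, 2.525116) = 1.302093
  k2 = f(0.705000, 2.831108) = 1.722301
  k3 = f(0.705000, 2.929857) = 1.804263
  k4 = f(0.940000, 3.373119) = 2.303592
  u ← 2.525116 + (0.47/6)·(k1 + 2k2 + 2k3 + k4) = 3.360056
u(0.94) ≈ 3.3601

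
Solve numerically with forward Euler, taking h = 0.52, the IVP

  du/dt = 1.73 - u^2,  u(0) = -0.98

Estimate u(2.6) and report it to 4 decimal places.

Euler: u_{n+1} = u_n + h·f(t_n, u_n).
t=0.000000, u=-0.980000: f=0.769600 → u ← -0.980000 + 0.52·0.769600 = -0.579808
t=0.520000, u=-0.579808: f=1.393823 → u ← -0.579808 + 0.52·1.393823 = 0.144980
t=1.040000, u=0.144980: f=1.708981 → u ← 0.144980 + 0.52·1.708981 = 1.033650
t=1.560000, u=1.033650: f=0.661568 → u ← 1.033650 + 0.52·0.661568 = 1.377665
t=2.080000, u=1.377665: f=-0.167961 → u ← 1.377665 + 0.52·(-0.167961) = 1.290325
u(2.6) ≈ 1.2903

1.2903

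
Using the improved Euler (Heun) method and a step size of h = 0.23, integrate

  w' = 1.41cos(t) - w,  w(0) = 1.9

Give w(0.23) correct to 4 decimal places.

Heun: k1 = f(t_n, w_n); k2 = f(t_n + h, w_n + h·k1); w_{n+1} = w_n + (h/2)·(k1 + k2).
t=0.000000, w=1.900000:
  k1 = f(0.000000, 1.900000) = -0.490000
  k2 = f(0.230000, 1.787300) = -0.414430
  w ← 1.900000 + (0.23/2)·(-0.490000 + (-0.414430)) = 1.795991
w(0.23) ≈ 1.7960

1.7960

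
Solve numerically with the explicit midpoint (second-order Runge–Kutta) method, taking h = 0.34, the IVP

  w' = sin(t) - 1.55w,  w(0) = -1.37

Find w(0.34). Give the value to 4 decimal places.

-0.7807

Midpoint: k1 = f(t_n, w_n); k2 = f(t_n + h/2, w_n + (h/2)·k1); w_{n+1} = w_n + h·k2.
t=0.000000, w=-1.370000:
  k1 = f(0.000000, -1.370000) = 2.123500
  k2 = f(0.170000, -1.009005) = 1.733140
  w ← -1.370000 + 0.34·1.733140 = -0.780732
w(0.34) ≈ -0.7807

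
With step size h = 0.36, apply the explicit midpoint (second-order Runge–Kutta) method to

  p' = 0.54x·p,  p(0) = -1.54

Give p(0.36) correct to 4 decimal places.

Midpoint: k1 = f(x_n, p_n); k2 = f(x_n + h/2, p_n + (h/2)·k1); p_{n+1} = p_n + h·k2.
x=0.000000, p=-1.540000:
  k1 = f(0.000000, -1.540000) = 0.000000
  k2 = f(0.180000, -1.540000) = -0.149688
  p ← -1.540000 + 0.36·(-0.149688) = -1.593888
p(0.36) ≈ -1.5939

-1.5939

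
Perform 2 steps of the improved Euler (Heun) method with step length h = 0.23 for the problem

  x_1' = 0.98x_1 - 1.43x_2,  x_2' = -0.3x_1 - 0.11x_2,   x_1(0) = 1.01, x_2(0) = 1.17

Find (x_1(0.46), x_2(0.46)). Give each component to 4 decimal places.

Heun on (x_1,x_2): k1 = f(t_n, state_n); k2 = f(t_n + h, state_n + h·k1); state_{n+1} = state_n + (h/2)·(k1 + k2).
0.000000: (1.010000, 1.170000)
  k1 = (-0.683300, -0.431700)
  predictor → (0.852841, 1.070709)
  k2 = (-0.695330, -0.373630)
  → (0.851458, 1.077387)
0.230000: (0.851458, 1.077387)
  k1 = (-0.706235, -0.373950)
  predictor → (0.689024, 0.991379)
  k2 = (-0.742428, -0.315759)
  → (0.684861, 0.998071)
(x_1(0.46), x_2(0.46)) ≈ (0.6849, 0.9981)

0.6849, 0.9981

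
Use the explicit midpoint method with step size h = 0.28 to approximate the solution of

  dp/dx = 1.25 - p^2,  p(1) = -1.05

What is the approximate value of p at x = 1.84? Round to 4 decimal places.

-0.7550

Midpoint: k1 = f(x_n, p_n); k2 = f(x_n + h/2, p_n + (h/2)·k1); p_{n+1} = p_n + h·k2.
x=1.000000, p=-1.050000:
  k1 = f(1.000000, -1.050000) = 0.147500
  k2 = f(1.140000, -1.029350) = 0.190439
  p ← -1.050000 + 0.28·0.190439 = -0.996677
x=1.280000, p=-0.996677:
  k1 = f(1.280000, -0.996677) = 0.256635
  k2 = f(1.420000, -0.960748) = 0.326963
  p ← -0.996677 + 0.28·0.326963 = -0.905128
x=1.560000, p=-0.905128:
  k1 = f(1.560000, -0.905128) = 0.430744
  k2 = f(1.700000, -0.844824) = 0.536273
  p ← -0.905128 + 0.28·0.536273 = -0.754971
p(1.84) ≈ -0.7550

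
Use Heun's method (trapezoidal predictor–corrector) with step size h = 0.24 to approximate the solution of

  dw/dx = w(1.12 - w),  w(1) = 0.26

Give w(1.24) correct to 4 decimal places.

0.3172

Heun: k1 = f(x_n, w_n); k2 = f(x_n + h, w_n + h·k1); w_{n+1} = w_n + (h/2)·(k1 + k2).
x=1.000000, w=0.260000:
  k1 = f(1.000000, 0.260000) = 0.223600
  k2 = f(1.240000, 0.313664) = 0.252919
  w ← 0.260000 + (0.24/2)·(0.223600 + 0.252919) = 0.317182
w(1.24) ≈ 0.3172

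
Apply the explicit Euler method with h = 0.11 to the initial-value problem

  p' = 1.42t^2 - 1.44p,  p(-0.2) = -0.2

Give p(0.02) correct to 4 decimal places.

-0.1351

Euler: p_{n+1} = p_n + h·f(t_n, p_n).
t=-0.200000, p=-0.200000: f=0.344800 → p ← -0.200000 + 0.11·0.344800 = -0.162072
t=-0.090000, p=-0.162072: f=0.244886 → p ← -0.162072 + 0.11·0.244886 = -0.135135
p(0.02) ≈ -0.1351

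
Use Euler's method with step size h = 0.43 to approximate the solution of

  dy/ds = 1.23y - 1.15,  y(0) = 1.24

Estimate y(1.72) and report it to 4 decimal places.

2.6017

Euler: y_{n+1} = y_n + h·f(s_n, y_n).
s=0.000000, y=1.240000: f=0.375200 → y ← 1.240000 + 0.43·0.375200 = 1.401336
s=0.430000, y=1.401336: f=0.573643 → y ← 1.401336 + 0.43·0.573643 = 1.648003
s=0.860000, y=1.648003: f=0.877043 → y ← 1.648003 + 0.43·0.877043 = 2.025131
s=1.290000, y=2.025131: f=1.340911 → y ← 2.025131 + 0.43·1.340911 = 2.601723
y(1.72) ≈ 2.6017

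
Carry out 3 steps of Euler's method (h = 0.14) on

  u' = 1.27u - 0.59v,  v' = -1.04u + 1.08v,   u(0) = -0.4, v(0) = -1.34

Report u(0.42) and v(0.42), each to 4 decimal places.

Euler on (u,v): u_{n+1} = u_n + h·u', v_{n+1} = v_n + h·v'.
0.000000: (-0.400000, -1.340000); f=(0.282600, -1.031200) → (-0.360436, -1.484368)
0.140000: (-0.360436, -1.484368); f=(0.418023, -1.228264) → (-0.301913, -1.656325)
0.280000: (-0.301913, -1.656325); f=(0.593803, -1.474842) → (-0.218780, -1.862803)
(u(0.42), v(0.42)) ≈ (-0.2188, -1.8628)

-0.2188, -1.8628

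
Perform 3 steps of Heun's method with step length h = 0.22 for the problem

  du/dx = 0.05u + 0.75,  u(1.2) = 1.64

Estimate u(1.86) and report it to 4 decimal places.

Heun: k1 = f(x_n, u_n); k2 = f(x_n + h, u_n + h·k1); u_{n+1} = u_n + (h/2)·(k1 + k2).
x=1.200000, u=1.640000:
  k1 = f(1.200000, 1.640000) = 0.832000
  k2 = f(1.420000, 1.823040) = 0.841152
  u ← 1.640000 + (0.22/2)·(0.832000 + 0.841152) = 1.824047
x=1.420000, u=1.824047:
  k1 = f(1.420000, 1.824047) = 0.841202
  k2 = f(1.640000, 2.009111) = 0.850456
  u ← 1.824047 + (0.22/2)·(0.841202 + 0.850456) = 2.010129
x=1.640000, u=2.010129:
  k1 = f(1.640000, 2.010129) = 0.850506
  k2 = f(1.860000, 2.197241) = 0.859862
  u ← 2.010129 + (0.22/2)·(0.850506 + 0.859862) = 2.198270
u(1.86) ≈ 2.1983

2.1983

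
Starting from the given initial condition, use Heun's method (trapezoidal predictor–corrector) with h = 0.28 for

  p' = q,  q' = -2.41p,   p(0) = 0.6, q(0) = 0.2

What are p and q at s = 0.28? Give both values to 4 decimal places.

0.5993, -0.2238

Heun on (p,q): k1 = f(s_n, state_n); k2 = f(s_n + h, state_n + h·k1); state_{n+1} = state_n + (h/2)·(k1 + k2).
0.000000: (0.600000, 0.200000)
  k1 = (0.200000, -1.446000)
  predictor → (0.656000, -0.204880)
  k2 = (-0.204880, -1.580960)
  → (0.599317, -0.223774)
(p(0.28), q(0.28)) ≈ (0.5993, -0.2238)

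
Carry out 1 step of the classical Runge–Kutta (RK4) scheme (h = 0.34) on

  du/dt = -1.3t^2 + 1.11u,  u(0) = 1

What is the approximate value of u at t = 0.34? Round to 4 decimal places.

1.4396

RK4: k1 = f(t_n, u_n); k2 = f(t_n + h/2, u_n + (h/2)·k1); k3 = f(t_n + h/2, u_n + (h/2)·k2); k4 = f(t_n + h, u_n + h·k3); u_{n+1} = u_n + (h/6)·(k1 + 2k2 + 2k3 + k4).
t=0.000000, u=1.000000:
  k1 = f(0.000000, 1.000000) = 1.110000
  k2 = f(0.170000, 1.188700) = 1.281887
  k3 = f(0.170000, 1.217921) = 1.314322
  k4 = f(0.340000, 1.446870) = 1.455745
  u ← 1.000000 + (0.34/6)·(k1 + 2k2 + 2k3 + k4) = 1.439629
u(0.34) ≈ 1.4396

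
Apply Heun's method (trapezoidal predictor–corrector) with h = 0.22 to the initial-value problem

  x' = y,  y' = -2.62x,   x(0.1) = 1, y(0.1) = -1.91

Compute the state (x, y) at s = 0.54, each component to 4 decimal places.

Heun on (x,y): k1 = f(s_n, state_n); k2 = f(s_n + h, state_n + h·k1); state_{n+1} = state_n + (h/2)·(k1 + k2).
0.100000: (1.000000, -1.910000)
  k1 = (-1.910000, -2.620000)
  predictor → (0.579800, -2.486400)
  k2 = (-2.486400, -1.519076)
  → (0.516396, -2.365298)
0.320000: (0.516396, -2.365298)
  k1 = (-2.365298, -1.352958)
  predictor → (-0.003970, -2.662949)
  k2 = (-2.662949, 0.010400)
  → (-0.036711, -2.512980)
(x(0.54), y(0.54)) ≈ (-0.0367, -2.5130)

-0.0367, -2.5130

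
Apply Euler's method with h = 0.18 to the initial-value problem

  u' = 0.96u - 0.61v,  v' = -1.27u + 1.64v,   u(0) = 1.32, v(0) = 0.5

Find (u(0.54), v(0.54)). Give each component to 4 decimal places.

1.9976, -0.2536

Euler on (u,v): u_{n+1} = u_n + h·u', v_{n+1} = v_n + h·v'.
0.000000: (1.320000, 0.500000); f=(0.962200, -0.856400) → (1.493196, 0.345848)
0.180000: (1.493196, 0.345848); f=(1.222501, -1.329168) → (1.713246, 0.106598)
0.360000: (1.713246, 0.106598); f=(1.579692, -2.001002) → (1.997591, -0.253583)
(u(0.54), v(0.54)) ≈ (1.9976, -0.2536)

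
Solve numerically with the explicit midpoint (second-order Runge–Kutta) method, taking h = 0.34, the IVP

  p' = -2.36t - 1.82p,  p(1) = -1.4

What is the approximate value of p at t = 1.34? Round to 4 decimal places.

-1.4923

Midpoint: k1 = f(t_n, p_n); k2 = f(t_n + h/2, p_n + (h/2)·k1); p_{n+1} = p_n + h·k2.
t=1.000000, p=-1.400000:
  k1 = f(1.000000, -1.400000) = 0.188000
  k2 = f(1.170000, -1.368040) = -0.271367
  p ← -1.400000 + 0.34·(-0.271367) = -1.492265
p(1.34) ≈ -1.4923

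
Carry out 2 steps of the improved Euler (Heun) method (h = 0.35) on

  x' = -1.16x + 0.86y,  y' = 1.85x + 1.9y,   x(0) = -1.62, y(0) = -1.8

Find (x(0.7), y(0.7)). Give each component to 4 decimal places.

-3.0604, -10.7967

Heun on (x,y): k1 = f(s_n, state_n); k2 = f(s_n + h, state_n + h·k1); state_{n+1} = state_n + (h/2)·(k1 + k2).
0.000000: (-1.620000, -1.800000)
  k1 = (0.331200, -6.417000)
  predictor → (-1.504080, -4.045950)
  k2 = (-1.734784, -10.469853)
  → (-1.865627, -4.755199)
0.350000: (-1.865627, -4.755199)
  k1 = (-1.925344, -12.486289)
  predictor → (-2.539498, -9.125400)
  k2 = (-4.902027, -22.036331)
  → (-3.060417, -10.796658)
(x(0.7), y(0.7)) ≈ (-3.0604, -10.7967)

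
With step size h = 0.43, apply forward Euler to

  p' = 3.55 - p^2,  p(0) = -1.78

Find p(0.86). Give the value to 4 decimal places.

Euler: p_{n+1} = p_n + h·f(x_n, p_n).
x=0.000000, p=-1.780000: f=0.381600 → p ← -1.780000 + 0.43·0.381600 = -1.615912
x=0.430000, p=-1.615912: f=0.938828 → p ← -1.615912 + 0.43·0.938828 = -1.212216
p(0.86) ≈ -1.2122

-1.2122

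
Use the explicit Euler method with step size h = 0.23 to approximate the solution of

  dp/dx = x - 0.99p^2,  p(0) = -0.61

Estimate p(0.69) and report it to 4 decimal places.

-0.7746

Euler: p_{n+1} = p_n + h·f(x_n, p_n).
x=0.000000, p=-0.610000: f=-0.368379 → p ← -0.610000 + 0.23·(-0.368379) = -0.694727
x=0.230000, p=-0.694727: f=-0.247819 → p ← -0.694727 + 0.23·(-0.247819) = -0.751726
x=0.460000, p=-0.751726: f=-0.099441 → p ← -0.751726 + 0.23·(-0.099441) = -0.774597
p(0.69) ≈ -0.7746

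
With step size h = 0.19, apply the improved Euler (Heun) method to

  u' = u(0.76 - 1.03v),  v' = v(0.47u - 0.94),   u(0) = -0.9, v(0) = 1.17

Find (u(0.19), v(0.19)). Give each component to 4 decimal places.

Heun on (u,v): k1 = f(t_n, state_n); k2 = f(t_n + h, state_n + h·k1); state_{n+1} = state_n + (h/2)·(k1 + k2).
0.000000: (-0.900000, 1.170000)
  k1 = (0.400590, -1.594710)
  predictor → (-0.823888, 0.867005)
  k2 = (0.109590, -1.150713)
  → (-0.851533, 0.909185)
(u(0.19), v(0.19)) ≈ (-0.8515, 0.9092)

-0.8515, 0.9092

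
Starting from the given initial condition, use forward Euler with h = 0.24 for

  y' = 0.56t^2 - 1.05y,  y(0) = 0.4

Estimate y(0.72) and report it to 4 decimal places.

Euler: y_{n+1} = y_n + h·f(t_n, y_n).
t=0.000000, y=0.400000: f=-0.420000 → y ← 0.400000 + 0.24·(-0.420000) = 0.299200
t=0.240000, y=0.299200: f=-0.281904 → y ← 0.299200 + 0.24·(-0.281904) = 0.231543
t=0.480000, y=0.231543: f=-0.114096 → y ← 0.231543 + 0.24·(-0.114096) = 0.204160
y(0.72) ≈ 0.2042

0.2042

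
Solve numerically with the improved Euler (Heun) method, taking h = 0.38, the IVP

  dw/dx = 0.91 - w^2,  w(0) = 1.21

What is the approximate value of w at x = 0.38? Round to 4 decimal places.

Heun: k1 = f(x_n, w_n); k2 = f(x_n + h, w_n + h·k1); w_{n+1} = w_n + (h/2)·(k1 + k2).
x=0.000000, w=1.210000:
  k1 = f(0.000000, 1.210000) = -0.554100
  k2 = f(0.380000, 0.999442) = -0.088884
  w ← 1.210000 + (0.38/2)·(-0.554100 + (-0.088884)) = 1.087833
w(0.38) ≈ 1.0878

1.0878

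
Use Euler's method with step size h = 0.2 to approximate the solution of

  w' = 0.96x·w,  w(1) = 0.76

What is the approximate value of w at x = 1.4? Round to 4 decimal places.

1.1146

Euler: w_{n+1} = w_n + h·f(x_n, w_n).
x=1.000000, w=0.760000: f=0.729600 → w ← 0.760000 + 0.2·0.729600 = 0.905920
x=1.200000, w=0.905920: f=1.043620 → w ← 0.905920 + 0.2·1.043620 = 1.114644
w(1.4) ≈ 1.1146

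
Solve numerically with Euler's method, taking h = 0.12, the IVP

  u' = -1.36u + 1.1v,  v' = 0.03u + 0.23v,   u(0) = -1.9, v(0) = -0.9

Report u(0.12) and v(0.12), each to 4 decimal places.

-1.7087, -0.9317

Euler on (u,v): u_{n+1} = u_n + h·u', v_{n+1} = v_n + h·v'.
0.000000: (-1.900000, -0.900000); f=(1.594000, -0.264000) → (-1.708720, -0.931680)
(u(0.12), v(0.12)) ≈ (-1.7087, -0.9317)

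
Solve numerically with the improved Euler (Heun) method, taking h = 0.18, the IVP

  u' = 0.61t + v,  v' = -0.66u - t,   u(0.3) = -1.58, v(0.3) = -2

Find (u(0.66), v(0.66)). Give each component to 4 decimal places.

Heun on (u,v): k1 = f(t_n, state_n); k2 = f(t_n + h, state_n + h·k1); state_{n+1} = state_n + (h/2)·(k1 + k2).
0.300000: (-1.580000, -2.000000)
  k1 = (-1.817000, 0.742800)
  predictor → (-1.907060, -1.866296)
  k2 = (-1.573496, 0.778660)
  → (-1.885145, -1.863069)
0.480000: (-1.885145, -1.863069)
  k1 = (-1.570269, 0.764195)
  predictor → (-2.167793, -1.725513)
  k2 = (-1.322913, 0.770743)
  → (-2.145531, -1.724924)
(u(0.66), v(0.66)) ≈ (-2.1455, -1.7249)

-2.1455, -1.7249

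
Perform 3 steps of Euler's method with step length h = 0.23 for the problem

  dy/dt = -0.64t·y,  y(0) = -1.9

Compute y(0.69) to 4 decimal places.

Euler: y_{n+1} = y_n + h·f(t_n, y_n).
t=0.000000, y=-1.900000: f=0.000000 → y ← -1.900000 + 0.23·0.000000 = -1.900000
t=0.230000, y=-1.900000: f=0.279680 → y ← -1.900000 + 0.23·0.279680 = -1.835674
t=0.460000, y=-1.835674: f=0.540422 → y ← -1.835674 + 0.23·0.540422 = -1.711376
y(0.69) ≈ -1.7114

-1.7114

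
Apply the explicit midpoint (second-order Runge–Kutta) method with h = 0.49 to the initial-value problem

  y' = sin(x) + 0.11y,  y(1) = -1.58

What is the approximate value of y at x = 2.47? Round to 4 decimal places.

Midpoint: k1 = f(x_n, y_n); k2 = f(x_n + h/2, y_n + (h/2)·k1); y_{n+1} = y_n + h·k2.
x=1.000000, y=-1.580000:
  k1 = f(1.000000, -1.580000) = 0.667671
  k2 = f(1.245000, -1.416421) = 0.791590
  y ← -1.580000 + 0.49·0.791590 = -1.192121
x=1.490000, y=-1.192121:
  k1 = f(1.490000, -1.192121) = 0.865604
  k2 = f(1.735000, -0.980048) = 0.878744
  y ← -1.192121 + 0.49·0.878744 = -0.761537
x=1.980000, y=-0.761537:
  k1 = f(1.980000, -0.761537) = 0.833669
  k2 = f(2.225000, -0.557288) = 0.732231
  y ← -0.761537 + 0.49·0.732231 = -0.402743
y(2.47) ≈ -0.4027

-0.4027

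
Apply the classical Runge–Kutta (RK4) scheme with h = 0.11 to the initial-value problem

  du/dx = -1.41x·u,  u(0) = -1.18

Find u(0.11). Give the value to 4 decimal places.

RK4: k1 = f(x_n, u_n); k2 = f(x_n + h/2, u_n + (h/2)·k1); k3 = f(x_n + h/2, u_n + (h/2)·k2); k4 = f(x_n + h, u_n + h·k3); u_{n+1} = u_n + (h/6)·(k1 + 2k2 + 2k3 + k4).
x=0.000000, u=-1.180000:
  k1 = f(0.000000, -1.180000) = 0.000000
  k2 = f(0.055000, -1.180000) = 0.091509
  k3 = f(0.055000, -1.174967) = 0.091119
  k4 = f(0.110000, -1.169977) = 0.181463
  u ← -1.180000 + (0.11/6)·(k1 + 2k2 + 2k3 + k4) = -1.169977
u(0.11) ≈ -1.1700

-1.1700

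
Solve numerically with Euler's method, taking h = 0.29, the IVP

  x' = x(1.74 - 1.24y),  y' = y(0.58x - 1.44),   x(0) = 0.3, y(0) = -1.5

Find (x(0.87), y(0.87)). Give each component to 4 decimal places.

Euler on (x,y): x_{n+1} = x_n + h·x', y_{n+1} = y_n + h·y'.
0.000000: (0.300000, -1.500000); f=(1.080000, 1.899000) → (0.613200, -0.949290)
0.290000: (0.613200, -0.949290); f=(1.788778, 1.029357) → (1.131946, -0.650776)
0.580000: (1.131946, -0.650776); f=(2.883023, 0.509865) → (1.968022, -0.502916)
(x(0.87), y(0.87)) ≈ (1.9680, -0.5029)

1.9680, -0.5029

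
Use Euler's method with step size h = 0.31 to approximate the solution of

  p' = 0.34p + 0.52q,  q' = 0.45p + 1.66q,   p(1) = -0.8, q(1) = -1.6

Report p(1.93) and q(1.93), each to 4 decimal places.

Euler on (p,q): p_{n+1} = p_n + h·p', q_{n+1} = q_n + h·q'.
1.000000: (-0.800000, -1.600000); f=(-1.104000, -3.016000) → (-1.142240, -2.534960)
1.310000: (-1.142240, -2.534960); f=(-1.706541, -4.722042) → (-1.671268, -3.998793)
1.620000: (-1.671268, -3.998793); f=(-2.647603, -7.390067) → (-2.492025, -6.289714)
(p(1.93), q(1.93)) ≈ (-2.4920, -6.2897)

-2.4920, -6.2897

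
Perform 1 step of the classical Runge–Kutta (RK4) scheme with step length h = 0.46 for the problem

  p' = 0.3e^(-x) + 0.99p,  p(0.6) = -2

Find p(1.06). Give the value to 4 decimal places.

-3.0750

RK4: k1 = f(x_n, p_n); k2 = f(x_n + h/2, p_n + (h/2)·k1); k3 = f(x_n + h/2, p_n + (h/2)·k2); k4 = f(x_n + h, p_n + h·k3); p_{n+1} = p_n + (h/6)·(k1 + 2k2 + 2k3 + k4).
x=0.600000, p=-2.000000:
  k1 = f(0.600000, -2.000000) = -1.815357
  k2 = f(0.830000, -2.417532) = -2.262542
  k3 = f(0.830000, -2.520385) = -2.364366
  k4 = f(1.060000, -3.087608) = -2.952796
  p ← -2.000000 + (0.46/6)·(k1 + 2k2 + 2k3 + k4) = -3.075018
p(1.06) ≈ -3.0750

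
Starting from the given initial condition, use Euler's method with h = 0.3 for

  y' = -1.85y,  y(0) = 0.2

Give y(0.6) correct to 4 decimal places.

0.0396

Euler: y_{n+1} = y_n + h·f(x_n, y_n).
x=0.000000, y=0.200000: f=-0.370000 → y ← 0.200000 + 0.3·(-0.370000) = 0.089000
x=0.300000, y=0.089000: f=-0.164650 → y ← 0.089000 + 0.3·(-0.164650) = 0.039605
y(0.6) ≈ 0.0396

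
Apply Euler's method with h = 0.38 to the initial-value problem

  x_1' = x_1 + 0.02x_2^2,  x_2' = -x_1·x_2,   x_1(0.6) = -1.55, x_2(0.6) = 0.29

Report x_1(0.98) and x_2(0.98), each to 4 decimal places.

Euler on (x_1,x_2): x_1_{n+1} = x_1_n + h·x_1', x_2_{n+1} = x_2_n + h·x_2'.
0.600000: (-1.550000, 0.290000); f=(-1.548318, 0.449500) → (-2.138361, 0.460810)
(x_1(0.98), x_2(0.98)) ≈ (-2.1384, 0.4608)

-2.1384, 0.4608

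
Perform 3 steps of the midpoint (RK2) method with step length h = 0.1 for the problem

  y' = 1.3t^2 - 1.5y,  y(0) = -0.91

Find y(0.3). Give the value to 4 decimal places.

-0.5709

Midpoint: k1 = f(t_n, y_n); k2 = f(t_n + h/2, y_n + (h/2)·k1); y_{n+1} = y_n + h·k2.
t=0.000000, y=-0.910000:
  k1 = f(0.000000, -0.910000) = 1.365000
  k2 = f(0.050000, -0.841750) = 1.265875
  y ← -0.910000 + 0.1·1.265875 = -0.783413
t=0.100000, y=-0.783413:
  k1 = f(0.100000, -0.783413) = 1.188119
  k2 = f(0.150000, -0.724007) = 1.115260
  y ← -0.783413 + 0.1·1.115260 = -0.671887
t=0.200000, y=-0.671887:
  k1 = f(0.200000, -0.671887) = 1.059830
  k2 = f(0.250000, -0.618895) = 1.009593
  y ← -0.671887 + 0.1·1.009593 = -0.570927
y(0.3) ≈ -0.5709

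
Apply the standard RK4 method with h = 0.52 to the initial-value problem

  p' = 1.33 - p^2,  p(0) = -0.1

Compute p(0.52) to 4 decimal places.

RK4: k1 = f(t_n, p_n); k2 = f(t_n + h/2, p_n + (h/2)·k1); k3 = f(t_n + h/2, p_n + (h/2)·k2); k4 = f(t_n + h, p_n + h·k3); p_{n+1} = p_n + (h/6)·(k1 + 2k2 + 2k3 + k4).
t=0.000000, p=-0.100000:
  k1 = f(0.000000, -0.100000) = 1.320000
  k2 = f(0.260000, 0.243200) = 1.270854
  k3 = f(0.260000, 0.230422) = 1.276906
  k4 = f(0.520000, 0.563991) = 1.011914
  p ← -0.100000 + (0.52/6)·(k1 + 2k2 + 2k3 + k4) = 0.543711
p(0.52) ≈ 0.5437

0.5437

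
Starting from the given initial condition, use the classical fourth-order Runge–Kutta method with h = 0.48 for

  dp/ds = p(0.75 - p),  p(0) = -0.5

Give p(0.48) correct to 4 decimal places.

-1.0058

RK4: k1 = f(s_n, p_n); k2 = f(s_n + h/2, p_n + (h/2)·k1); k3 = f(s_n + h/2, p_n + (h/2)·k2); k4 = f(s_n + h, p_n + h·k3); p_{n+1} = p_n + (h/6)·(k1 + 2k2 + 2k3 + k4).
s=0.000000, p=-0.500000:
  k1 = f(0.000000, -0.500000) = -0.625000
  k2 = f(0.240000, -0.650000) = -0.910000
  k3 = f(0.240000, -0.718400) = -1.054899
  k4 = f(0.480000, -1.006351) = -1.767506
  p ← -0.500000 + (0.48/6)·(k1 + 2k2 + 2k3 + k4) = -1.005784
p(0.48) ≈ -1.0058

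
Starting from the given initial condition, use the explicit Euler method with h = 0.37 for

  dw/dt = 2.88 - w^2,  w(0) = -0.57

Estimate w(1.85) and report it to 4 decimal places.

1.7000

Euler: w_{n+1} = w_n + h·f(t_n, w_n).
t=0.000000, w=-0.570000: f=2.555100 → w ← -0.570000 + 0.37·2.555100 = 0.375387
t=0.370000, w=0.375387: f=2.739085 → w ← 0.375387 + 0.37·2.739085 = 1.388848
t=0.740000, w=1.388848: f=0.951100 → w ← 1.388848 + 0.37·0.951100 = 1.740755
t=1.110000, w=1.740755: f=-0.150230 → w ← 1.740755 + 0.37·(-0.150230) = 1.685171
t=1.480000, w=1.685171: f=0.040200 → w ← 1.685171 + 0.37·0.040200 = 1.700045
w(1.85) ≈ 1.7000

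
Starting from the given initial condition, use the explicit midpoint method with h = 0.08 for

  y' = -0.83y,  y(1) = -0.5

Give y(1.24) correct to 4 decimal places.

-0.4098

Midpoint: k1 = f(s_n, y_n); k2 = f(s_n + h/2, y_n + (h/2)·k1); y_{n+1} = y_n + h·k2.
s=1.000000, y=-0.500000:
  k1 = f(1.000000, -0.500000) = 0.415000
  k2 = f(1.040000, -0.483400) = 0.401222
  y ← -0.500000 + 0.08·0.401222 = -0.467902
s=1.080000, y=-0.467902:
  k1 = f(1.080000, -0.467902) = 0.388359
  k2 = f(1.120000, -0.452368) = 0.375465
  y ← -0.467902 + 0.08·0.375465 = -0.437865
s=1.160000, y=-0.437865:
  k1 = f(1.160000, -0.437865) = 0.363428
  k2 = f(1.200000, -0.423328) = 0.351362
  y ← -0.437865 + 0.08·0.351362 = -0.409756
y(1.24) ≈ -0.4098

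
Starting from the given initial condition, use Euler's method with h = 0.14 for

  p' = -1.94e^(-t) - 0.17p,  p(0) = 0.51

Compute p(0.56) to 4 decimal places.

Euler: p_{n+1} = p_n + h·f(t_n, p_n).
t=0.000000, p=0.510000: f=-2.026700 → p ← 0.510000 + 0.14·(-2.026700) = 0.226262
t=0.140000, p=0.226262: f=-1.725020 → p ← 0.226262 + 0.14·(-1.725020) = -0.015241
t=0.280000, p=-0.015241: f=-1.463630 → p ← -0.015241 + 0.14·(-1.463630) = -0.220149
t=0.420000, p=-0.220149: f=-1.237246 → p ← -0.220149 + 0.14·(-1.237246) = -0.393363
p(0.56) ≈ -0.3934

-0.3934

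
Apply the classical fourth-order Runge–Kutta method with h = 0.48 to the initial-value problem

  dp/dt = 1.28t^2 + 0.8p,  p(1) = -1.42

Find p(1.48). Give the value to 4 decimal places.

RK4: k1 = f(t_n, p_n); k2 = f(t_n + h/2, p_n + (h/2)·k1); k3 = f(t_n + h/2, p_n + (h/2)·k2); k4 = f(t_n + h, p_n + h·k3); p_{n+1} = p_n + (h/6)·(k1 + 2k2 + 2k3 + k4).
t=1.000000, p=-1.420000:
  k1 = f(1.000000, -1.420000) = 0.144000
  k2 = f(1.240000, -1.385440) = 0.859776
  k3 = f(1.240000, -1.213654) = 0.997205
  k4 = f(1.480000, -0.941342) = 2.050639
  p ← -1.420000 + (0.48/6)·(k1 + 2k2 + 2k3 + k4) = -0.947312
p(1.48) ≈ -0.9473

-0.9473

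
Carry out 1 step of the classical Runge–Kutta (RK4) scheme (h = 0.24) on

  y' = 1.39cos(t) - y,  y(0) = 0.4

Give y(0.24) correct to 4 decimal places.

RK4: k1 = f(t_n, y_n); k2 = f(t_n + h/2, y_n + (h/2)·k1); k3 = f(t_n + h/2, y_n + (h/2)·k2); k4 = f(t_n + h, y_n + h·k3); y_{n+1} = y_n + (h/6)·(k1 + 2k2 + 2k3 + k4).
t=0.000000, y=0.400000:
  k1 = f(0.000000, 0.400000) = 0.990000
  k2 = f(0.120000, 0.518800) = 0.861204
  k3 = f(0.120000, 0.503344) = 0.876660
  k4 = f(0.240000, 0.610398) = 0.739761
  y ← 0.400000 + (0.24/6)·(k1 + 2k2 + 2k3 + k4) = 0.608220
y(0.24) ≈ 0.6082

0.6082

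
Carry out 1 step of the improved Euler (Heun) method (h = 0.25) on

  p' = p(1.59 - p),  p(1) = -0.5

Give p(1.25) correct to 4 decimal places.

-0.8544

Heun: k1 = f(x_n, p_n); k2 = f(x_n + h, p_n + h·k1); p_{n+1} = p_n + (h/2)·(k1 + k2).
x=1.000000, p=-0.500000:
  k1 = f(1.000000, -0.500000) = -1.045000
  k2 = f(1.250000, -0.761250) = -1.789889
  p ← -0.500000 + (0.25/2)·(-1.045000 + (-1.789889)) = -0.854361
p(1.25) ≈ -0.8544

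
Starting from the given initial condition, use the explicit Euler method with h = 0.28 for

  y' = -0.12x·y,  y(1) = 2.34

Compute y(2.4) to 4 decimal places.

Euler: y_{n+1} = y_n + h·f(x_n, y_n).
x=1.000000, y=2.340000: f=-0.280800 → y ← 2.340000 + 0.28·(-0.280800) = 2.261376
x=1.280000, y=2.261376: f=-0.347347 → y ← 2.261376 + 0.28·(-0.347347) = 2.164119
x=1.560000, y=2.164119: f=-0.405123 → y ← 2.164119 + 0.28·(-0.405123) = 2.050684
x=1.840000, y=2.050684: f=-0.452791 → y ← 2.050684 + 0.28·(-0.452791) = 1.923903
x=2.120000, y=1.923903: f=-0.489441 → y ← 1.923903 + 0.28·(-0.489441) = 1.786859
y(2.4) ≈ 1.7869

1.7869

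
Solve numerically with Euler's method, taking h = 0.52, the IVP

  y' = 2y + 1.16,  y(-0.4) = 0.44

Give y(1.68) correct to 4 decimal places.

17.0853

Euler: y_{n+1} = y_n + h·f(s_n, y_n).
s=-0.400000, y=0.440000: f=2.040000 → y ← 0.440000 + 0.52·2.040000 = 1.500800
s=0.120000, y=1.500800: f=4.161600 → y ← 1.500800 + 0.52·4.161600 = 3.664832
s=0.640000, y=3.664832: f=8.489664 → y ← 3.664832 + 0.52·8.489664 = 8.079457
s=1.160000, y=8.079457: f=17.318915 → y ← 8.079457 + 0.52·17.318915 = 17.085293
y(1.68) ≈ 17.0853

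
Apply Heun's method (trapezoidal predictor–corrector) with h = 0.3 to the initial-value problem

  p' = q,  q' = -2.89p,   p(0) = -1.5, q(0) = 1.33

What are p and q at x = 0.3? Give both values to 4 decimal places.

-0.9059, 2.4575

Heun on (p,q): k1 = f(x_n, state_n); k2 = f(x_n + h, state_n + h·k1); state_{n+1} = state_n + (h/2)·(k1 + k2).
0.000000: (-1.500000, 1.330000)
  k1 = (1.330000, 4.335000)
  predictor → (-1.101000, 2.630500)
  k2 = (2.630500, 3.181890)
  → (-0.905925, 2.457534)
(p(0.3), q(0.3)) ≈ (-0.9059, 2.4575)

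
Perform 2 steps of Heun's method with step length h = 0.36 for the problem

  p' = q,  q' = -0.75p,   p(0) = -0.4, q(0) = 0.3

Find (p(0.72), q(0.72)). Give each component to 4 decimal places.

-0.1177, 0.4479

Heun on (p,q): k1 = f(s_n, state_n); k2 = f(s_n + h, state_n + h·k1); state_{n+1} = state_n + (h/2)·(k1 + k2).
0.000000: (-0.400000, 0.300000)
  k1 = (0.300000, 0.300000)
  predictor → (-0.292000, 0.408000)
  k2 = (0.408000, 0.219000)
  → (-0.272560, 0.393420)
0.360000: (-0.272560, 0.393420)
  k1 = (0.393420, 0.204420)
  predictor → (-0.130929, 0.467011)
  k2 = (0.467011, 0.098197)
  → (-0.117682, 0.447891)
(p(0.72), q(0.72)) ≈ (-0.1177, 0.4479)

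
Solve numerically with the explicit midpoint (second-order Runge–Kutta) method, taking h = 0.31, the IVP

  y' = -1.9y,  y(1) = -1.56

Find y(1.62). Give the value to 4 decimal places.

Midpoint: k1 = f(t_n, y_n); k2 = f(t_n + h/2, y_n + (h/2)·k1); y_{n+1} = y_n + h·k2.
t=1.000000, y=-1.560000:
  k1 = f(1.000000, -1.560000) = 2.964000
  k2 = f(1.155000, -1.100580) = 2.091102
  y ← -1.560000 + 0.31·2.091102 = -0.911758
t=1.310000, y=-0.911758:
  k1 = f(1.310000, -0.911758) = 1.732341
  k2 = f(1.465000, -0.643246) = 1.222167
  y ← -0.911758 + 0.31·1.222167 = -0.532887
y(1.62) ≈ -0.5329

-0.5329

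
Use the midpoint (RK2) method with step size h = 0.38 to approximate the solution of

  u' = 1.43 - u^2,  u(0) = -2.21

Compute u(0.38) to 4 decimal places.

Midpoint: k1 = f(s_n, u_n); k2 = f(s_n + h/2, u_n + (h/2)·k1); u_{n+1} = u_n + h·k2.
s=0.000000, u=-2.210000:
  k1 = f(0.000000, -2.210000) = -3.454100
  k2 = f(0.190000, -2.866279) = -6.785555
  u ← -2.210000 + 0.38·(-6.785555) = -4.788511
u(0.38) ≈ -4.7885

-4.7885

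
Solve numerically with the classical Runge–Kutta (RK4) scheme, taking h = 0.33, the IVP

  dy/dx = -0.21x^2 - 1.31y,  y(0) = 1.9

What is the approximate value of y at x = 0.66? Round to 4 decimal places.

RK4: k1 = f(x_n, y_n); k2 = f(x_n + h/2, y_n + (h/2)·k1); k3 = f(x_n + h/2, y_n + (h/2)·k2); k4 = f(x_n + h, y_n + h·k3); y_{n+1} = y_n + (h/6)·(k1 + 2k2 + 2k3 + k4).
x=0.000000, y=1.900000:
  k1 = f(0.000000, 1.900000) = -2.489000
  k2 = f(0.165000, 1.489315) = -1.956720
  k3 = f(0.165000, 1.577141) = -2.071772
  k4 = f(0.330000, 1.216315) = -1.616242
  y ← 1.900000 + (0.33/6)·(k1 + 2k2 + 2k3 + k4) = 1.231078
x=0.330000, y=1.231078:
  k1 = f(0.330000, 1.231078) = -1.635581
  k2 = f(0.495000, 0.961207) = -1.310636
  k3 = f(0.495000, 1.014823) = -1.380873
  k4 = f(0.660000, 0.775390) = -1.107236
  y ← 1.231078 + (0.33/6)·(k1 + 2k2 + 2k3 + k4) = 0.784157
y(0.66) ≈ 0.7842

0.7842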